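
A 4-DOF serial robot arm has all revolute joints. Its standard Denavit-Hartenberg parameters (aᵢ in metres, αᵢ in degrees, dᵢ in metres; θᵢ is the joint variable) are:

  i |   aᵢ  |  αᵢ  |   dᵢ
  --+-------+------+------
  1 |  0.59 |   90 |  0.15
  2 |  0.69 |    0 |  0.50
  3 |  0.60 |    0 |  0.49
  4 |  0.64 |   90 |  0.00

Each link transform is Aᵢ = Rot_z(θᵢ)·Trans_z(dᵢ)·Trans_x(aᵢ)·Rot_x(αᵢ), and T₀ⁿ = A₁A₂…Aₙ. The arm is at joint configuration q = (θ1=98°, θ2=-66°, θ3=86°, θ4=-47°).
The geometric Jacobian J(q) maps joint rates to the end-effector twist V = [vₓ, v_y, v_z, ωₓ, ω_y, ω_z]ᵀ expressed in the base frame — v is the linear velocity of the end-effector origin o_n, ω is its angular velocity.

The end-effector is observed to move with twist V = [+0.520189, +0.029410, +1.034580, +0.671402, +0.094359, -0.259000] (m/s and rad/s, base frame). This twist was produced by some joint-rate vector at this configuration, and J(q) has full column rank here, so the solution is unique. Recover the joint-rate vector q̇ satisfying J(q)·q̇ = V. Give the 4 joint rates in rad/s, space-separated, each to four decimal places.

-0.2590 0.3440 0.6340 -0.3000

o_n = [0.7014, 2.1230, -0.5657]
J₁: ẑ×o_n = [-2.1230, 0.7014, 0.0000], ω = ẑ
J2: z=[0.9903, 0.1392, 0.0000] o=[-0.0821, 0.5843, 0.1500] → [-0.0996, 0.7087, 1.4147, 0.9903, 0.1392, 0.0000]
J3: z=[0.9903, 0.1392, 0.0000] o=[0.3740, 0.9318, -0.4803] → [-0.0119, 0.0845, 1.1341, 0.9903, 0.1392, 0.0000]
J4: z=[0.9903, 0.1392, 0.0000] o=[0.7807, 1.5583, -0.2751] → [-0.0404, 0.2877, 0.5702, 0.9903, 0.1392, 0.0000]
q̇ = J⁺·V = [-0.2590, 0.3440, 0.6340, -0.3000]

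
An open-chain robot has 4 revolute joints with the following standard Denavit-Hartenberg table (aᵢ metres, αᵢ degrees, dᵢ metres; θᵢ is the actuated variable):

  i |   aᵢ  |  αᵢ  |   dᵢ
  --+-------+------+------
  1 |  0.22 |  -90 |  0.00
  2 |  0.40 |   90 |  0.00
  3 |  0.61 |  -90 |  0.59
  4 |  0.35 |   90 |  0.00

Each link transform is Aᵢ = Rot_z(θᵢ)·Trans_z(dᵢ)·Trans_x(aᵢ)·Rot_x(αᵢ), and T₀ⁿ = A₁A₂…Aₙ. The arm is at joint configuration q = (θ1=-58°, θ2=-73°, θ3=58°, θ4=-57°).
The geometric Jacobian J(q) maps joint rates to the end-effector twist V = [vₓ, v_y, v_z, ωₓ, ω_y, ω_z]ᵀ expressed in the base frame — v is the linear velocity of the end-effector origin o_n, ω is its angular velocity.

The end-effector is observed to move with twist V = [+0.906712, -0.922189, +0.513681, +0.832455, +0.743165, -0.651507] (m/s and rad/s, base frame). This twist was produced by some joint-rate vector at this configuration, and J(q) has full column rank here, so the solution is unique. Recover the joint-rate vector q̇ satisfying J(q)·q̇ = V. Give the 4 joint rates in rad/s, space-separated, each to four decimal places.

o_n = [0.3723, 0.6854, 1.0466]
J₁: ẑ×o_n = [-0.6854, 0.3723, 0.0000], ω = ẑ
J2: z=[0.8480, 0.5299, 0.0000] o=[0.1166, -0.1866, 0.0000] → [0.5546, -0.8875, 0.6039, 0.8480, 0.5299, 0.0000]
J3: z=[-0.5068, 0.8110, 0.2924] o=[0.1786, -0.2857, 0.3825] → [0.2546, 0.3932, -0.6493, -0.5068, 0.8110, 0.2924]
J4: z=[0.3180, 0.4911, -0.8110] o=[0.3684, 0.3867, 0.8641] → [0.3318, -0.0612, 0.0930, 0.3180, 0.4911, -0.8110]
q̇ = J⁺·V = [-0.3750, 0.9000, 0.1000, 0.3770]

-0.3750 0.9000 0.1000 0.3770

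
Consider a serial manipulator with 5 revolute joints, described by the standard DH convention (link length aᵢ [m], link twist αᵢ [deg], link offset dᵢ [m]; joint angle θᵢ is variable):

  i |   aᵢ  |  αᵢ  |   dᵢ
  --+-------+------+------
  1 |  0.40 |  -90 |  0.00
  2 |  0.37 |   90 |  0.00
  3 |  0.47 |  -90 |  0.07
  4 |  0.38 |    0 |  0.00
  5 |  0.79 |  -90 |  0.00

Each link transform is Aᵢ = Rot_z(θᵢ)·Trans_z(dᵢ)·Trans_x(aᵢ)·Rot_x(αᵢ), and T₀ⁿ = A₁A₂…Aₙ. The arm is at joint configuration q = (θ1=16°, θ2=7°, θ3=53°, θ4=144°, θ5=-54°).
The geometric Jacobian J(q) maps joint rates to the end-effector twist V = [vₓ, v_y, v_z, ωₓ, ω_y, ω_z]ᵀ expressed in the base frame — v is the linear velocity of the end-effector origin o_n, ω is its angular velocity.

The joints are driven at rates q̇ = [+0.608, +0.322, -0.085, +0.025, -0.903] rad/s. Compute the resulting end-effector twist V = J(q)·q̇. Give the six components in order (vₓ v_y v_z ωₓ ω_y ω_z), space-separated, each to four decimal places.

-0.2516 0.9648 -0.1567 0.7159 -0.0094 0.4382

o_n = [0.6846, 0.3314, -0.9933]
J₁: ẑ×o_n = [-0.3314, 0.6846, 0.0000], ω = ẑ
J2: z=[-0.2756, 0.9613, 0.0000] o=[0.3845, 0.1103, 0.0000] → [-0.9549, -0.2738, -0.3494, -0.2756, 0.9613, 0.0000]
J3: z=[0.1171, 0.0336, 0.9925] o=[0.7375, 0.2115, -0.0451] → [-0.1508, 0.0585, 0.0158, 0.1171, 0.0336, 0.9925]
J4: z=[-0.9279, 0.3600, 0.0973] o=[0.9121, 0.6520, -0.0101] → [-0.3228, -0.9345, 0.3795, -0.9279, 0.3600, 0.0973]
J5: z=[-0.9279, 0.3600, 0.0973] o=[0.7771, 0.3579, -0.2092] → [-0.2797, -0.7366, 0.0579, -0.9279, 0.3600, 0.0973]
V = J·q̇ = [-0.2516, 0.9648, -0.1567, 0.7159, -0.0094, 0.4382]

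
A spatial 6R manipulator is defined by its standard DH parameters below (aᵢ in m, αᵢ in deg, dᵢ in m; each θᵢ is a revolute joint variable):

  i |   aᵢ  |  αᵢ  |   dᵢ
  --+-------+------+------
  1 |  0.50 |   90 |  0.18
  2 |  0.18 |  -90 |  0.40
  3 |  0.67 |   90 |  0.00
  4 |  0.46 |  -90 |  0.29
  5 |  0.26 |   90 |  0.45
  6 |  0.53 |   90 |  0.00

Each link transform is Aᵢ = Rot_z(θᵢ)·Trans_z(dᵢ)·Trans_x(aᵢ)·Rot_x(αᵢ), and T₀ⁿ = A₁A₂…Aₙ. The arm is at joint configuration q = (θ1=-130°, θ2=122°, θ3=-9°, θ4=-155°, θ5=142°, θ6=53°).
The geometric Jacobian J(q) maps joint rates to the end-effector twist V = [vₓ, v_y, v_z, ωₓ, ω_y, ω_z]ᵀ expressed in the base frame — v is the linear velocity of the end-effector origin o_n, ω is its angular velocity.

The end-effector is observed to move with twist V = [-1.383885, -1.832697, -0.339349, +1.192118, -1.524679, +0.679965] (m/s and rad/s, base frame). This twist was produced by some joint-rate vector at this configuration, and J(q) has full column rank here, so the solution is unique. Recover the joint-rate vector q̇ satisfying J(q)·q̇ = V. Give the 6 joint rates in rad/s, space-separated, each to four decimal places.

o_n = [-0.7207, -0.0866, 1.6292]
J₁: ẑ×o_n = [0.0866, -0.7207, 0.0000], ω = ẑ
J2: z=[-0.7660, 0.6428, 0.0000] o=[-0.3214, -0.3830, 0.1800] → [0.9315, 1.1101, 0.0296, -0.7660, 0.6428, 0.0000]
J3: z=[0.5451, 0.6496, -0.5299] o=[-0.5665, -0.0528, 0.3326] → [0.8244, -0.6251, 0.0817, 0.5451, 0.6496, -0.5299]
J4: z=[-0.8099, 0.5714, -0.1327] o=[-0.4214, 0.2832, 0.8938] → [0.3711, 0.6353, 0.4705, -0.8099, 0.5714, -0.1327]
J5: z=[-0.4025, -0.3768, 0.8343] o=[-0.8525, 0.1135, 0.6092] → [-0.2174, 0.5205, 0.1302, -0.4025, -0.3768, 0.8343]
J6: z=[0.3755, -0.8991, -0.2249] o=[-0.8166, 0.0018, 1.1155] → [-0.4818, -0.2145, 0.0530, 0.3755, -0.8991, -0.2249]
q̇ = J⁺·V = [0.8310, -0.7080, -0.4000, -0.5870, -0.3470, 0.6730]

0.8310 -0.7080 -0.4000 -0.5870 -0.3470 0.6730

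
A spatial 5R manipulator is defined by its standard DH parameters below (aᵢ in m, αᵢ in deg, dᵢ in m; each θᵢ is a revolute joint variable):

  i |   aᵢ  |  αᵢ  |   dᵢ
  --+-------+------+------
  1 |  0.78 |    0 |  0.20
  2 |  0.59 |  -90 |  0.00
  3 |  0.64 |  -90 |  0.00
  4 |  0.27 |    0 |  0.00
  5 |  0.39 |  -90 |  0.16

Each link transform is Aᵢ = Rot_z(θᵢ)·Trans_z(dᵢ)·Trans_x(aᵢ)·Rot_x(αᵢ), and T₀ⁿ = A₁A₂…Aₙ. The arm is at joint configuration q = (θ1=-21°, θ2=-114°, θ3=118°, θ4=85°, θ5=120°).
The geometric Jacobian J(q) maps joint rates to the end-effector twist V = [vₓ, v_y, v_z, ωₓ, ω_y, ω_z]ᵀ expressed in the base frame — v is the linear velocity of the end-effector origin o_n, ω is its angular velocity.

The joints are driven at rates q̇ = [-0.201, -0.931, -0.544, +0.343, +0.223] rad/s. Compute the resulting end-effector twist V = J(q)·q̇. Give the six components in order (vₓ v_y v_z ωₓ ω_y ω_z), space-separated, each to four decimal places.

o_n = [0.4402, -0.4202, 0.0013]
J₁: ẑ×o_n = [0.4202, 0.4402, -0.0000], ω = ẑ
J2: z=[0.0000, 0.0000, 1.0000] o=[0.7282, -0.2795, 0.2000] → [0.1407, -0.2880, 0.0000, 0.0000, 0.0000, 1.0000]
J3: z=[0.7071, -0.7071, 0.0000] o=[0.3110, -0.6967, 0.2000] → [0.1405, 0.1405, 0.2868, 0.7071, -0.7071, 0.0000]
J4: z=[0.6243, 0.6243, 0.4695] o=[0.5235, -0.4843, -0.3651] → [0.1987, -0.2679, 0.0920, 0.6243, 0.6243, 0.4695]
J5: z=[0.6243, 0.6243, 0.4695] o=[0.3411, -0.2863, -0.3859] → [0.3046, -0.1952, -0.1455, 0.6243, 0.6243, 0.4695]
V = J·q̇ = [-0.1558, -0.0322, -0.1570, -0.0313, 0.7380, -0.8663]

-0.1558 -0.0322 -0.1570 -0.0313 0.7380 -0.8663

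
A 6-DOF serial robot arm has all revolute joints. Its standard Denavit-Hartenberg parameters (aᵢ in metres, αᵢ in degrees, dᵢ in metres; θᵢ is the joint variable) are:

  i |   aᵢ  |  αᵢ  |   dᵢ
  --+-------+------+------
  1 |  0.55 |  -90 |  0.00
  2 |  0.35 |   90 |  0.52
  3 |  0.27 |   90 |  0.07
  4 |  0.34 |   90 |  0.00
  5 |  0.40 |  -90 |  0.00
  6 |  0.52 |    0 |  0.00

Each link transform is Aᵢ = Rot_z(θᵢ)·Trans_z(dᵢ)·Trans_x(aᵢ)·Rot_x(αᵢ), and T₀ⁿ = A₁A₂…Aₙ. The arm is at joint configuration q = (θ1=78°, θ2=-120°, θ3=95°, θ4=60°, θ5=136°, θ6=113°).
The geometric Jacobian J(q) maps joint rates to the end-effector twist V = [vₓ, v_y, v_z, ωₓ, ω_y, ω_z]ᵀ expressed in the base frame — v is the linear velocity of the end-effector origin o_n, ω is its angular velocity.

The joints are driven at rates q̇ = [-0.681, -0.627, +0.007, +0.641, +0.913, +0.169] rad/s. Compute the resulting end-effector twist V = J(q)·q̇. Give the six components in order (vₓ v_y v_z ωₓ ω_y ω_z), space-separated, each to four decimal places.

o_n = [-0.4994, -0.0081, 0.1839]
J₁: ẑ×o_n = [0.0081, -0.4994, 0.0000], ω = ẑ
J2: z=[-0.9781, 0.2079, 0.0000] o=[0.1144, 0.5380, 0.0000] → [0.0382, 0.1799, 0.6618, -0.9781, 0.2079, 0.0000]
J3: z=[-0.1801, -0.8471, -0.5000] o=[-0.4307, 0.4749, 0.3031] → [-0.1405, 0.0129, 0.0288, -0.1801, -0.8471, -0.5000]
J4: z=[-0.1888, -0.4691, 0.8627] o=[-0.7039, 0.4831, 0.2477] → [0.4537, 0.1644, 0.1887, -0.1888, -0.4691, 0.8627]
J5: z=[-0.7460, 0.6398, 0.1846] o=[-0.9211, 0.2761, 0.0877] → [0.1140, 0.1496, -0.0578, -0.7460, 0.6398, 0.1846]
J6: z=[0.5794, 0.7603, -0.2936] o=[-0.7898, 0.3209, 0.4628] → [-0.3087, 0.0764, -0.4114, 0.5794, 0.7603, -0.2936]
V = J·q̇ = [0.3123, 0.4823, -0.4161, -0.0922, 0.2757, -0.0125]

0.3123 0.4823 -0.4161 -0.0922 0.2757 -0.0125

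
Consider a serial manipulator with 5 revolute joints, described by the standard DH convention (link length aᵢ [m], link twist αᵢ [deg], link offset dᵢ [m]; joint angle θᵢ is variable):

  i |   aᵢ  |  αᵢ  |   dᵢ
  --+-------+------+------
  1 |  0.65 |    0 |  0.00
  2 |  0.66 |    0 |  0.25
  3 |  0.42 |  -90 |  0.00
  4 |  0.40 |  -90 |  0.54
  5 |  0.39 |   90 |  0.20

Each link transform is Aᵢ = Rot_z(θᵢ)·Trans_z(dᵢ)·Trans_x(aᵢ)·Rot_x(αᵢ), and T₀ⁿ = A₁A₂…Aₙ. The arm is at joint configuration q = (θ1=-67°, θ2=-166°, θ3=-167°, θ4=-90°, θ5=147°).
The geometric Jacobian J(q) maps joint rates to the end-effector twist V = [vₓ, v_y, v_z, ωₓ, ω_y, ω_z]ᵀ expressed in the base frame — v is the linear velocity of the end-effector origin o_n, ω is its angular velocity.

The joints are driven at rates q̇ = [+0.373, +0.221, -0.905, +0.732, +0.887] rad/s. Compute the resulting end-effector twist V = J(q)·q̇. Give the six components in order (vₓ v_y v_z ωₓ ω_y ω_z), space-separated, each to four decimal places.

o_n = [0.5423, -0.2188, 0.3229]
J₁: ẑ×o_n = [0.2188, 0.5423, -0.0000], ω = ẑ
J2: z=[0.0000, 0.0000, 1.0000] o=[0.2540, -0.5983, 0.0000] → [-0.3795, 0.2883, 0.0000, 0.0000, 0.0000, 1.0000]
J3: z=[0.0000, 0.0000, 1.0000] o=[-0.1432, -0.0712, 0.2500] → [0.1476, 0.6855, -0.0000, 0.0000, 0.0000, 1.0000]
J4: z=[0.6428, 0.7660, 0.0000] o=[0.1785, -0.3412, 0.2500] → [0.0559, -0.0469, -0.2000, 0.6428, 0.7660, 0.0000]
J5: z=[0.7660, -0.6428, -0.0000] o=[0.5256, 0.0725, 0.6500] → [0.2102, 0.2506, -0.2124, 0.7660, -0.6428, -0.0000]
V = J·q̇ = [0.0916, -0.1665, -0.3348, 1.1500, -0.0094, -0.3110]

0.0916 -0.1665 -0.3348 1.1500 -0.0094 -0.3110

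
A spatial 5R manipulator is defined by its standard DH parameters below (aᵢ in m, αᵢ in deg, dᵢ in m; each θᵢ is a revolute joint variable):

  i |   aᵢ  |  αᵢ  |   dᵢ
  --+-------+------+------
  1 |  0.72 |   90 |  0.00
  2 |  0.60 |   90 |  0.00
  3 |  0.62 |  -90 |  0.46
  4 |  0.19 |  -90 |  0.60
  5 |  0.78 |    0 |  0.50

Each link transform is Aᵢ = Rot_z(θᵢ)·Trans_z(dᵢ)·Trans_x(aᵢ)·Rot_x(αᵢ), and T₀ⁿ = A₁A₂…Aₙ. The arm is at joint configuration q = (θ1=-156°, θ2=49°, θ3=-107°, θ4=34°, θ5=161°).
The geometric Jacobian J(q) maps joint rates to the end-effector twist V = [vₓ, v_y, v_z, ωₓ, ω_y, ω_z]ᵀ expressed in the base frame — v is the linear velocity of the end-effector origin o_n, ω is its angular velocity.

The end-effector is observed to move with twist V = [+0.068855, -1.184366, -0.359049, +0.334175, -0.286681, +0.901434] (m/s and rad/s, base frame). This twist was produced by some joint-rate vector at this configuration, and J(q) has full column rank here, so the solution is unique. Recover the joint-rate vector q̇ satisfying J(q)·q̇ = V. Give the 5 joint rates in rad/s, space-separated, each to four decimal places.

0.6620 -0.5190 -0.1030 0.0190 0.2370

o_n = [-1.4810, -0.6513, 0.4969]
J₁: ẑ×o_n = [0.6513, -1.4810, 0.0000], ω = ẑ
J2: z=[-0.4067, 0.9135, 0.0000] o=[-0.6578, -0.2929, 0.0000] → [0.4540, 0.2021, 0.8979, -0.4067, 0.9135, 0.0000]
J3: z=[-0.6895, -0.3070, -0.6561] o=[-1.0174, -0.4530, 0.4528] → [-0.1437, 0.3346, -0.0056, -0.6895, -0.3070, -0.6561]
J4: z=[-0.4542, -0.5223, 0.7217] o=[-0.9847, -1.0874, 0.0142] → [-0.5669, -0.1389, -0.4573, -0.4542, -0.5223, 0.7217]
J5: z=[0.2561, 0.6994, 0.6673] o=[-1.0951, -1.4935, 0.4822] → [-0.5517, -0.2613, 0.4856, 0.2561, 0.6994, 0.6673]
q̇ = J⁺·V = [0.6620, -0.5190, -0.1030, 0.0190, 0.2370]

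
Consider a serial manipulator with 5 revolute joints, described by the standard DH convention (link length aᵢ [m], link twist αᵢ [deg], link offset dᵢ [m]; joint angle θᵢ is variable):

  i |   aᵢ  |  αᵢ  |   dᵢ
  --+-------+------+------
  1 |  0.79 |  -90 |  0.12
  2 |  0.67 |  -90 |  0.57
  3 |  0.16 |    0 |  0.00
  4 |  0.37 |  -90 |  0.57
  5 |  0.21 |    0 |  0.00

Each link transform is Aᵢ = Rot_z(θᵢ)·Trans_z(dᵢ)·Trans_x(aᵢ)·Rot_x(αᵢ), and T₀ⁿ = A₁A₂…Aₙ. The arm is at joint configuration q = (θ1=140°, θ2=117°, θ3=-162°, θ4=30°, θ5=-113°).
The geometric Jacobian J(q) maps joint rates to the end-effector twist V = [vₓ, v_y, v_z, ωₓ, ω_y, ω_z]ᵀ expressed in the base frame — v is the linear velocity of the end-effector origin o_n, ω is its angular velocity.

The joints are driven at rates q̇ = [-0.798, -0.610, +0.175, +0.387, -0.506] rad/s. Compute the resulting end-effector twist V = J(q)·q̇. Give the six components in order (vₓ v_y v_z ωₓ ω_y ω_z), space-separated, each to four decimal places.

-0.5030 0.3016 -0.6969 0.8626 0.5145 -0.2078

o_n = [-0.5068, -0.6627, 0.1768]
J₁: ẑ×o_n = [0.6627, -0.5068, 0.0000], ω = ẑ
J2: z=[-0.6428, -0.7660, 0.0000] o=[-0.6052, 0.5078, 0.1200] → [-0.0435, 0.0365, 0.8277, -0.6428, -0.7660, 0.0000]
J3: z=[0.6826, -0.5727, 0.4540] o=[-0.7386, -0.1244, -0.4770] → [-0.1300, -0.3410, -0.2347, 0.6826, -0.5727, 0.4540]
J4: z=[0.6826, -0.5727, 0.4540] o=[-0.8233, -0.1178, -0.3414] → [-0.0494, -0.2100, -0.1907, 0.6826, -0.5727, 0.4540]
J5: z=[-0.1717, -0.7294, -0.6621] o=[-0.6970, -0.5827, 0.1380] → [-0.0813, -0.1193, 0.1525, -0.1717, -0.7294, -0.6621]
V = J·q̇ = [-0.5030, 0.3016, -0.6969, 0.8626, 0.5145, -0.2078]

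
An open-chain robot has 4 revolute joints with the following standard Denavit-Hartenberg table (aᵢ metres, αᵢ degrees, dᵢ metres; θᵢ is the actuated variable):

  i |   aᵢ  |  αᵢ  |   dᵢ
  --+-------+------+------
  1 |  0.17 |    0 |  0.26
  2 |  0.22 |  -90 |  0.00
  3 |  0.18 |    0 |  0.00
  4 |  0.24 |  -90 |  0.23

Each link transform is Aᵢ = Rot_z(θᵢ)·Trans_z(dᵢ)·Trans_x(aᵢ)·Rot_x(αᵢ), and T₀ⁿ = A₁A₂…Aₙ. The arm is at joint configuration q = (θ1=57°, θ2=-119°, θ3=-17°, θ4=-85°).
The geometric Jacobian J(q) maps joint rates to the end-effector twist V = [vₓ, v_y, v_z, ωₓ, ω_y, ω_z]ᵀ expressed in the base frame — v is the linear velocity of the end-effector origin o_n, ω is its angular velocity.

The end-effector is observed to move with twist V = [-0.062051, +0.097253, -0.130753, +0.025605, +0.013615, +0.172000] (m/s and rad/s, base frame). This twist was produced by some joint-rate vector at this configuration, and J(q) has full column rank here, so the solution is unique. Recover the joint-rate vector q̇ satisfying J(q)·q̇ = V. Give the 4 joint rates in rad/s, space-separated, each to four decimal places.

0.8250 -0.6530 0.7680 -0.7390

o_n = [0.4563, -0.0516, 0.5474]
J₁: ẑ×o_n = [0.0516, 0.4563, -0.0000], ω = ẑ
J2: z=[0.0000, 0.0000, 1.0000] o=[0.0926, 0.1426, 0.2600] → [0.1942, 0.3637, -0.0000, 0.0000, 0.0000, 1.0000]
J3: z=[0.8829, 0.4695, 0.0000] o=[0.1959, -0.0517, 0.2600] → [0.1349, -0.2537, -0.1222, 0.8829, 0.4695, 0.0000]
J4: z=[0.8829, 0.4695, 0.0000] o=[0.2767, -0.2037, 0.3126] → [0.1102, -0.2073, 0.0499, 0.8829, 0.4695, 0.0000]
q̇ = J⁺·V = [0.8250, -0.6530, 0.7680, -0.7390]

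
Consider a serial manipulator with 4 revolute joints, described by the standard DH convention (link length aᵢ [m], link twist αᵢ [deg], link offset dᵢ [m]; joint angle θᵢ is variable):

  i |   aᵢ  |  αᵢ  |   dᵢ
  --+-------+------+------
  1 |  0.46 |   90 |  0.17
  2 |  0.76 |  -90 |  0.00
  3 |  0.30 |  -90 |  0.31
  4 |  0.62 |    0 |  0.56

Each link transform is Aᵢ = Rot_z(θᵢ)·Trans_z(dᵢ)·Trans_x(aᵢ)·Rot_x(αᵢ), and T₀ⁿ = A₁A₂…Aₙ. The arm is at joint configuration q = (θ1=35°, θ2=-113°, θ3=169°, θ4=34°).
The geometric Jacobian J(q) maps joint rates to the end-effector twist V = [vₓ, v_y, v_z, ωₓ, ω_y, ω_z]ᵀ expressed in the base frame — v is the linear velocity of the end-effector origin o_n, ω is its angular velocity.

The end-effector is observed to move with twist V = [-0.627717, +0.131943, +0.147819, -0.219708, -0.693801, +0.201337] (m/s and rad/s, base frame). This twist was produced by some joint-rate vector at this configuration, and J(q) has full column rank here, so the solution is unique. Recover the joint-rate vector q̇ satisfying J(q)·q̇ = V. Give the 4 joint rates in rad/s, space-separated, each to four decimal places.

o_n = [0.6220, -0.0459, 0.3186]
J₁: ẑ×o_n = [0.0459, 0.6220, -0.0000], ω = ẑ
J2: z=[0.5736, -0.8192, 0.0000] o=[0.3768, 0.2638, 0.1700] → [-0.1218, -0.0853, 0.0232, 0.5736, -0.8192, 0.0000]
J3: z=[0.7540, 0.5280, -0.3907] o=[0.1336, 0.0935, -0.5296] → [0.3934, -0.8305, -0.3630, 0.7540, 0.5280, -0.3907]
J4: z=[0.6241, -0.7613, 0.1756] o=[0.4287, 0.3701, -0.3796] → [-0.4586, -0.4018, -0.1124, 0.6241, -0.7613, 0.1756]
q̇ = J⁺·V = [-0.2210, -0.3960, -0.6970, 0.8540]

-0.2210 -0.3960 -0.6970 0.8540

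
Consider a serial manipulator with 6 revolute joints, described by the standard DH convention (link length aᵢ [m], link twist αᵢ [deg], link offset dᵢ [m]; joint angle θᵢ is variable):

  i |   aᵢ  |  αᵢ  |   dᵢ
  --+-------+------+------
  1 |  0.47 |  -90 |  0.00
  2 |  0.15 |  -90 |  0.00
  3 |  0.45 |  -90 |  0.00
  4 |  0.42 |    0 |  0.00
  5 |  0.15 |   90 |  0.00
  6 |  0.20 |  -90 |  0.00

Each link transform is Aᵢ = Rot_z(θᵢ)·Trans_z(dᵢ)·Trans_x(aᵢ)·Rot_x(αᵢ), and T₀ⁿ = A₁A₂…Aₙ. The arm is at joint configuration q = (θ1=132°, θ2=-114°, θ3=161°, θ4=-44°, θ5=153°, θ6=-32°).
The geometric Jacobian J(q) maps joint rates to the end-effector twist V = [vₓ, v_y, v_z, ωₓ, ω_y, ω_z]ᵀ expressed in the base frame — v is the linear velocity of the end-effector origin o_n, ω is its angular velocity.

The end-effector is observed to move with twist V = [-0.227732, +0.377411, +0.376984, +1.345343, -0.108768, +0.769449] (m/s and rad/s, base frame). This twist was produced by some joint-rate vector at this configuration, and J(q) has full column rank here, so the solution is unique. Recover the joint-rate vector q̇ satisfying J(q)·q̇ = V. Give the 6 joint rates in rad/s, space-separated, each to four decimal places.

o_n = [-0.1934, 0.6799, -0.3955]
J₁: ẑ×o_n = [-0.6799, -0.1934, 0.0000], ω = ẑ
J2: z=[-0.7431, -0.6691, 0.0000] o=[-0.3145, 0.3493, 0.0000] → [0.2646, -0.2939, -0.1646, -0.7431, -0.6691, 0.0000]
J3: z=[-0.6113, 0.6789, 0.4067] o=[-0.2737, 0.3039, 0.1370] → [-0.5144, -0.2929, -0.2843, -0.6113, 0.6789, 0.4067]
J4: z=[-0.7913, -0.5343, -0.2974] o=[-0.2806, 0.5306, -0.2517] → [0.1212, -0.1397, -0.0715, -0.7913, -0.5343, -0.2974]
J5: z=[-0.7913, -0.5343, -0.2974] o=[-0.4636, 0.8808, -0.3940] → [-0.0590, -0.0816, 0.3034, -0.7913, -0.5343, -0.2974]
J6: z=[0.1845, 0.2552, -0.9491] o=[-0.3761, 0.7599, -0.4095] → [-0.0724, -0.1760, -0.0614, 0.1845, 0.2552, -0.9491]
q̇ = J⁺·V = [0.8390, -0.5190, -0.9880, -0.3970, -0.0980, -0.1950]

0.8390 -0.5190 -0.9880 -0.3970 -0.0980 -0.1950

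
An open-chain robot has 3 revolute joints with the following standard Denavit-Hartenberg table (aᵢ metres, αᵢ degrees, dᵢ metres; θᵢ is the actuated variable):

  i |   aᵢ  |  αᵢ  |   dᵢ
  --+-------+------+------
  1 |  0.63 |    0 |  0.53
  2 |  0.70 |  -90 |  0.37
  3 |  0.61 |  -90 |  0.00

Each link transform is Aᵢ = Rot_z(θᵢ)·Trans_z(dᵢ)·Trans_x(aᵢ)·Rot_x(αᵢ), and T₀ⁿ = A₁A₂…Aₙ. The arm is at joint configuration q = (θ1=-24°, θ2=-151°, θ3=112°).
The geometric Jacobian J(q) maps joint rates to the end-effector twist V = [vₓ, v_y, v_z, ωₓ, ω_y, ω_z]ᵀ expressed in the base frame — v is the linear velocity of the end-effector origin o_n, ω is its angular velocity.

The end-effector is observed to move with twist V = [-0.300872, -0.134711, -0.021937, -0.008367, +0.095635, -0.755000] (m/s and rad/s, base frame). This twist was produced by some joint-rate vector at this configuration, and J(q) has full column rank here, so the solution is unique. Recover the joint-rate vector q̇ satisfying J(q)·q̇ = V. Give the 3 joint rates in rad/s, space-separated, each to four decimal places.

o_n = [0.1058, -0.2973, 0.3344]
J₁: ẑ×o_n = [0.2973, 0.1058, -0.0000], ω = ẑ
J2: z=[0.0000, 0.0000, 1.0000] o=[0.5755, -0.2562, 0.5300] → [0.0411, -0.4697, 0.0000, 0.0000, 0.0000, 1.0000]
J3: z=[0.0872, -0.9962, 0.0000] o=[-0.1218, -0.3173, 0.9000] → [0.5634, 0.0493, 0.2285, 0.0872, -0.9962, 0.0000]
q̇ = J⁺·V = [-0.8420, 0.0870, -0.0960]

-0.8420 0.0870 -0.0960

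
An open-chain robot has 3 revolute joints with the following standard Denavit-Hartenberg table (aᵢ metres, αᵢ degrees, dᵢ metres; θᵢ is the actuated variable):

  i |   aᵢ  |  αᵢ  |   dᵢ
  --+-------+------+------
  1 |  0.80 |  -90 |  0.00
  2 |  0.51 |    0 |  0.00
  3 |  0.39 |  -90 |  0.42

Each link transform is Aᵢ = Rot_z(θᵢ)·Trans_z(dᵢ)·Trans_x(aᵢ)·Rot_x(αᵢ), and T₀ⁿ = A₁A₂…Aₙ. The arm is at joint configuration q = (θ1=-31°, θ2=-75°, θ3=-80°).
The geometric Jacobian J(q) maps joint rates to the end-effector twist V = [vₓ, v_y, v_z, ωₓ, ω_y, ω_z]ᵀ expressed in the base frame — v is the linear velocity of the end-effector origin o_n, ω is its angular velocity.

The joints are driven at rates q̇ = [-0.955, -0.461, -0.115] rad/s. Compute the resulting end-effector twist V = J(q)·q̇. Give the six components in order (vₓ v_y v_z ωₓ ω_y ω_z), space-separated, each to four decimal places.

o_n = [0.7122, 0.0620, 0.6574]
J₁: ẑ×o_n = [-0.0620, 0.7122, 0.0000], ω = ẑ
J2: z=[0.5150, 0.8572, 0.0000] o=[0.6857, -0.4120, 0.0000] → [0.5635, -0.3386, 0.2215, 0.5150, 0.8572, 0.0000]
J3: z=[0.5150, 0.8572, 0.0000] o=[0.7989, -0.4800, 0.4926] → [0.1413, -0.0849, 0.3535, 0.5150, 0.8572, 0.0000]
V = J·q̇ = [-0.2168, -0.5143, -0.1427, -0.2967, -0.4937, -0.9550]

-0.2168 -0.5143 -0.1427 -0.2967 -0.4937 -0.9550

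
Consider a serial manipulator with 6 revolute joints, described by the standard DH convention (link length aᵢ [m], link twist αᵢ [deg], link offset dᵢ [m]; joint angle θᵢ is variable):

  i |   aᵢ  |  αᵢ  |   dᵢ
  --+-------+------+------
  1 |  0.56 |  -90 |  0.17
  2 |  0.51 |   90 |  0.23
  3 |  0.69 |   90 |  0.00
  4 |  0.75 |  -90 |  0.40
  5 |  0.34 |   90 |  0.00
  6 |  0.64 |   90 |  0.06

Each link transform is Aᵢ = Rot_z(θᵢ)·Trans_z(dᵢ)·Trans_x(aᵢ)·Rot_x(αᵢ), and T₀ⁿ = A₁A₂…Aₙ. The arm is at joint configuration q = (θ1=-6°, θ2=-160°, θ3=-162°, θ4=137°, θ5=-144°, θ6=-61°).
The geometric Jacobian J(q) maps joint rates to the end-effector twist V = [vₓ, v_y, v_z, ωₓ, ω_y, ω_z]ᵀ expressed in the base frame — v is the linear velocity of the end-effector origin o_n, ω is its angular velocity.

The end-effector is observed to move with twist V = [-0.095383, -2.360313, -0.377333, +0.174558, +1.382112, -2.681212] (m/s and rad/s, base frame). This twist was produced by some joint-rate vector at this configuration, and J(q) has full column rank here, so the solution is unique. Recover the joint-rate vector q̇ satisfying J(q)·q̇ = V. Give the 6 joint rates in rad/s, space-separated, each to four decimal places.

o_n = [1.0060, 0.5370, -0.5424]
J₁: ẑ×o_n = [-0.5370, 1.0060, 0.0000], ω = ẑ
J2: z=[0.1045, 0.9945, 0.0000] o=[0.5569, -0.0585, 0.1700] → [-0.7085, 0.0745, -0.3843, 0.1045, 0.9945, 0.0000]
J3: z=[-0.3401, 0.0358, -0.9397] o=[0.1044, 0.2203, 0.3444] → [0.2659, -1.1489, -0.1400, -0.3401, 0.0358, -0.9397]
J4: z=[0.3882, 0.9155, -0.1057] o=[0.6953, -0.0562, 0.1200] → [-0.5438, 0.2243, -0.0541, 0.3882, 0.9155, -0.1057]
J5: z=[-0.3354, 0.2472, 0.9091] o=[0.2068, 0.5481, -0.2245] → [-0.0685, 0.6198, -0.1938, -0.3354, 0.2472, 0.9091]
J6: z=[0.1905, -0.9273, 0.3224] o=[0.5205, 0.6437, -0.1348] → [0.4124, 0.2341, 0.4298, 0.1905, -0.9273, 0.3224]
q̇ = J⁺·V = [-0.9070, 0.4020, 0.9880, 0.8090, -0.6920, -0.4070]

-0.9070 0.4020 0.9880 0.8090 -0.6920 -0.4070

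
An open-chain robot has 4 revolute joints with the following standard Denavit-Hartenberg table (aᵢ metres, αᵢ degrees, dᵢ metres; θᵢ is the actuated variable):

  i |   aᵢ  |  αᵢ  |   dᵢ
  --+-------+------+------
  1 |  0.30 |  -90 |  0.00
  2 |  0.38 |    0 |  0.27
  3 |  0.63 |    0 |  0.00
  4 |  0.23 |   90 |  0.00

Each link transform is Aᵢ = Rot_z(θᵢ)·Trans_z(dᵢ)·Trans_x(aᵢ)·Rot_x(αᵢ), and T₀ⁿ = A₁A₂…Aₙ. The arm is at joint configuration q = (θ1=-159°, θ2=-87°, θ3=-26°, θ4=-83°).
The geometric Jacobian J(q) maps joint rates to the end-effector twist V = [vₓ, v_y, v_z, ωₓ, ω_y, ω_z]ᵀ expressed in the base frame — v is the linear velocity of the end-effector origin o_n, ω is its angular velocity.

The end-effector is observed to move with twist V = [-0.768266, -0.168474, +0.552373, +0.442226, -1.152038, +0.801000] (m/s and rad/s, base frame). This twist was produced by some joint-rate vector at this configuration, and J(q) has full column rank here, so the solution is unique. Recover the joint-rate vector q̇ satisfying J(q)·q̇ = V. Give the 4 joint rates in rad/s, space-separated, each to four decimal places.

0.8010 0.9700 0.2440 0.0200

o_n = [0.2343, -0.1993, 0.8960]
J₁: ẑ×o_n = [0.1993, 0.2343, -0.0000], ω = ẑ
J2: z=[0.3584, -0.9336, 0.0000] o=[-0.2801, -0.1075, 0.0000] → [-0.8365, -0.3211, 0.4474, 0.3584, -0.9336, 0.0000]
J3: z=[0.3584, -0.9336, 0.0000] o=[-0.2019, -0.3667, 0.3795] → [-0.4822, -0.1851, 0.4673, 0.3584, -0.9336, 0.0000]
J4: z=[0.3584, -0.9336, 0.0000] o=[0.0279, -0.2785, 0.9594] → [0.0592, 0.0227, 0.2211, 0.3584, -0.9336, 0.0000]
q̇ = J⁺·V = [0.8010, 0.9700, 0.2440, 0.0200]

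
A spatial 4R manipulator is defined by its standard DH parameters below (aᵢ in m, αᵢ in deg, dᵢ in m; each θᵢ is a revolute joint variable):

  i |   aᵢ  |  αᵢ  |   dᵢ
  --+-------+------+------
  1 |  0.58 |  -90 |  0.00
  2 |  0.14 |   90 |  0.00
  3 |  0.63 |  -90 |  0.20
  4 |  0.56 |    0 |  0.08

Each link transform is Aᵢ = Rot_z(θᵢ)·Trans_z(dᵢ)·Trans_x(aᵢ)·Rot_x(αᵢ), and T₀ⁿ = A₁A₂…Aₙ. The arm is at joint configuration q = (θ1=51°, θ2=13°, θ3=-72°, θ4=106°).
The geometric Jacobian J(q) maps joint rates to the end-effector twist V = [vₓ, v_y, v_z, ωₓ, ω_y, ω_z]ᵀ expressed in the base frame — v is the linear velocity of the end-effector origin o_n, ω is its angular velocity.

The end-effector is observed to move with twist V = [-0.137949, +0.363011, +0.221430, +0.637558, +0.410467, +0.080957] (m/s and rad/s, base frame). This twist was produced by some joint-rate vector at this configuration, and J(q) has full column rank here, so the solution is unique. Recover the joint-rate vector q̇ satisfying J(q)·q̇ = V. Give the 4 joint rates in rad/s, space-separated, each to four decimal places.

-0.1130 -0.4510 0.3510 0.6920

o_n = [0.8721, 0.3974, -0.4113]
J₁: ẑ×o_n = [-0.3974, 0.8721, 0.0000], ω = ẑ
J2: z=[-0.7771, 0.6293, 0.0000] o=[0.3650, 0.4507, 0.0000] → [-0.2588, -0.3196, -0.2777, -0.7771, 0.6293, 0.0000]
J3: z=[0.1416, 0.1748, 0.9744] o=[0.4509, 0.5568, -0.0315] → [0.0889, 0.4642, -0.0962, 0.1416, 0.1748, 0.9744]
J4: z=[0.3430, 0.9146, -0.2139] o=[1.0642, 0.3621, 0.1196] → [-0.4780, 0.2232, 0.1878, 0.3430, 0.9146, -0.2139]
q̇ = J⁺·V = [-0.1130, -0.4510, 0.3510, 0.6920]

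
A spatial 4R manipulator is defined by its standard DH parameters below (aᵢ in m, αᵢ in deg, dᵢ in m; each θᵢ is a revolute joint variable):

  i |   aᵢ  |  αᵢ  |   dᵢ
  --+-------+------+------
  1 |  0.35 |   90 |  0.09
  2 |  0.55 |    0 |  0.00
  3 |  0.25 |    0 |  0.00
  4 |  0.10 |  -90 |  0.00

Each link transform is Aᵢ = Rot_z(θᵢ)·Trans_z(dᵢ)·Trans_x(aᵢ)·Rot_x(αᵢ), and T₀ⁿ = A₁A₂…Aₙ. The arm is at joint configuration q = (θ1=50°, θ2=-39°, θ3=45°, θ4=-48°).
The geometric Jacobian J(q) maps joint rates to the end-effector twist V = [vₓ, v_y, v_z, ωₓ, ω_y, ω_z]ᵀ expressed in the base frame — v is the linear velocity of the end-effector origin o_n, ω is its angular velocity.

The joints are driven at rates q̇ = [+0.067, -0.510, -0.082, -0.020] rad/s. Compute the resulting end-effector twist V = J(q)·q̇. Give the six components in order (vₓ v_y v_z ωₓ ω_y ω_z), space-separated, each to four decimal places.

-0.1863 -0.1074 -0.4107 -0.4688 0.3934 0.0670

o_n = [0.7073, 0.8429, -0.2969]
J₁: ẑ×o_n = [-0.8429, 0.7073, 0.0000], ω = ẑ
J2: z=[0.7660, -0.6428, 0.0000] o=[0.2250, 0.2681, 0.0900] → [0.2487, 0.2964, 0.7504, 0.7660, -0.6428, 0.0000]
J3: z=[0.7660, -0.6428, 0.0000] o=[0.4997, 0.5955, -0.2561] → [0.0262, 0.0312, 0.3229, 0.7660, -0.6428, 0.0000]
J4: z=[0.7660, -0.6428, 0.0000] o=[0.6595, 0.7860, -0.2300] → [0.0430, 0.0513, 0.0743, 0.7660, -0.6428, 0.0000]
V = J·q̇ = [-0.1863, -0.1074, -0.4107, -0.4688, 0.3934, 0.0670]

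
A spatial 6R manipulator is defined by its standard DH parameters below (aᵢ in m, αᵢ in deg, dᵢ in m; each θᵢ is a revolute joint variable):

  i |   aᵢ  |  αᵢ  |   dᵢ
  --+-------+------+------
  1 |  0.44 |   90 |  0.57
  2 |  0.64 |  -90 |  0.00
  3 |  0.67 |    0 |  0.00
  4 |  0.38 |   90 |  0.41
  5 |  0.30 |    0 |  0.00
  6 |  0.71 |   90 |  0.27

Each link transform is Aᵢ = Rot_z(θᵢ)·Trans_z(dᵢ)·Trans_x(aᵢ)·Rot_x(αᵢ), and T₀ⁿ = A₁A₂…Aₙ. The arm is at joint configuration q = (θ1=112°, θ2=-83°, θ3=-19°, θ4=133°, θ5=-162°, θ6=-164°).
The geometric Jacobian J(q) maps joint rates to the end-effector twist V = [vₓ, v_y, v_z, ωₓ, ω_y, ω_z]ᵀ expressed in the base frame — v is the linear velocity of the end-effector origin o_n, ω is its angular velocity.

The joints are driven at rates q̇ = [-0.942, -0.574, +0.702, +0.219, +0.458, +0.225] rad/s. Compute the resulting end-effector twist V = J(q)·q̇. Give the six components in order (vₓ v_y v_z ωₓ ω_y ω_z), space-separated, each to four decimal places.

0.9269 0.4232 -0.0341 -1.1607 0.5990 -1.4491

o_n = [-0.9655, 1.0124, -0.5759]
J₁: ẑ×o_n = [-1.0124, -0.9655, 0.0000], ω = ẑ
J2: z=[0.9272, 0.3746, 0.0000] o=[-0.1648, 0.4080, 0.5700] → [-0.4293, 1.0625, 0.8604, 0.9272, 0.3746, 0.0000]
J3: z=[-0.3718, 0.9203, 0.1219] o=[-0.1940, 0.4803, -0.0652] → [-0.5348, -0.2839, 0.5121, -0.3718, 0.9203, 0.1219]
J4: z=[-0.3718, 0.9203, 0.1219] o=[-0.0207, 0.6336, -0.6940] → [0.0625, -0.0712, 0.7286, -0.3718, 0.9203, 0.1219]
J5: z=[-0.4188, -0.0491, -0.9067] o=[-0.4880, 0.8634, -0.4906] → [0.1393, 0.3972, -0.0859, -0.4188, -0.0491, -0.9067]
J6: z=[-0.4188, -0.0491, -0.9067] o=[-0.2171, 0.8888, -0.6171] → [0.1101, 0.6958, -0.0885, -0.4188, -0.0491, -0.9067]
V = J·q̇ = [0.9269, 0.4232, -0.0341, -1.1607, 0.5990, -1.4491]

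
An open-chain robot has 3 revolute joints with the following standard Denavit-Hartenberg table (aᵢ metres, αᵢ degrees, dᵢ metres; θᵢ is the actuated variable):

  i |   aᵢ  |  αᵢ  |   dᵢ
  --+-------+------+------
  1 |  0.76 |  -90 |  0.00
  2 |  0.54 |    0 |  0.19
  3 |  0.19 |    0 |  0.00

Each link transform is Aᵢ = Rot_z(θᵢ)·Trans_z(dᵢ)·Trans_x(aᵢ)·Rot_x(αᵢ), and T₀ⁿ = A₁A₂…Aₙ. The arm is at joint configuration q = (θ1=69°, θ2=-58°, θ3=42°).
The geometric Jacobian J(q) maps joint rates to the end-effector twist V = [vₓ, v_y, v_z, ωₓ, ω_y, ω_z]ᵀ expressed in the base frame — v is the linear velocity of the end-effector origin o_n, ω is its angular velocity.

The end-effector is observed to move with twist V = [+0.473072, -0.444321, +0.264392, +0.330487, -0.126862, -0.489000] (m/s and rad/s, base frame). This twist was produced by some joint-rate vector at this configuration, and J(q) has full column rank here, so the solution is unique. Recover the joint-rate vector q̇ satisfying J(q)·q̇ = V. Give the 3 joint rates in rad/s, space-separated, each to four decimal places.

-0.4890 -0.6980 0.3440

o_n = [0.2630, 1.2153, 0.5103]
J₁: ẑ×o_n = [-1.2153, 0.2630, 0.0000], ω = ẑ
J2: z=[-0.9336, 0.3584, 0.0000] o=[0.2724, 0.7095, 0.0000] → [0.1829, 0.4764, -0.4688, -0.9336, 0.3584, 0.0000]
J3: z=[-0.9336, 0.3584, 0.0000] o=[0.1975, 1.0448, 0.4579] → [0.0188, 0.0489, -0.1826, -0.9336, 0.3584, 0.0000]
q̇ = J⁺·V = [-0.4890, -0.6980, 0.3440]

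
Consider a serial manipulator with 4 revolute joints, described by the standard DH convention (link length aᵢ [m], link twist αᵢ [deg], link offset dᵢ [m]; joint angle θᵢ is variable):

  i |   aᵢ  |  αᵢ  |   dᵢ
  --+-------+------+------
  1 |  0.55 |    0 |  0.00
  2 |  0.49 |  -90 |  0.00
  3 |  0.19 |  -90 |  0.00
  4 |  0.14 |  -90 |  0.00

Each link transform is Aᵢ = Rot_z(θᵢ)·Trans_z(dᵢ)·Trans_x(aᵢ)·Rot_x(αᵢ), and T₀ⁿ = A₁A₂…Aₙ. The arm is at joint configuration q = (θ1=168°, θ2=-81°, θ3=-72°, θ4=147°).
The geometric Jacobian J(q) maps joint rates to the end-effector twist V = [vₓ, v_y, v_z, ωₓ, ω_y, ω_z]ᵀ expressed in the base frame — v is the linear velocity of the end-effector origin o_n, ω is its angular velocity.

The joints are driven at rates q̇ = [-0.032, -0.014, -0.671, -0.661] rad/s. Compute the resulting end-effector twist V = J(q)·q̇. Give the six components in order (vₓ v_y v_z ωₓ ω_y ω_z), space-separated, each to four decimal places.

0.1029 -0.0223 0.0630 0.6372 -0.6629 0.1583

o_n = [-0.4350, 0.6221, 0.0690]
J₁: ẑ×o_n = [-0.6221, -0.4350, 0.0000], ω = ẑ
J2: z=[0.0000, 0.0000, 1.0000] o=[-0.5380, 0.1144, 0.0000] → [-0.5077, 0.1030, 0.0000, 0.0000, 0.0000, 1.0000]
J3: z=[-0.9986, 0.0523, 0.0000] o=[-0.5123, 0.6037, 0.0000] → [0.0036, 0.0689, -0.0224, -0.9986, 0.0523, 0.0000]
J4: z=[0.0498, 0.9498, -0.3090] o=[-0.5093, 0.6623, 0.1807] → [-0.1185, -0.0174, -0.0725, 0.0498, 0.9498, -0.3090]
V = J·q̇ = [0.1029, -0.0223, 0.0630, 0.6372, -0.6629, 0.1583]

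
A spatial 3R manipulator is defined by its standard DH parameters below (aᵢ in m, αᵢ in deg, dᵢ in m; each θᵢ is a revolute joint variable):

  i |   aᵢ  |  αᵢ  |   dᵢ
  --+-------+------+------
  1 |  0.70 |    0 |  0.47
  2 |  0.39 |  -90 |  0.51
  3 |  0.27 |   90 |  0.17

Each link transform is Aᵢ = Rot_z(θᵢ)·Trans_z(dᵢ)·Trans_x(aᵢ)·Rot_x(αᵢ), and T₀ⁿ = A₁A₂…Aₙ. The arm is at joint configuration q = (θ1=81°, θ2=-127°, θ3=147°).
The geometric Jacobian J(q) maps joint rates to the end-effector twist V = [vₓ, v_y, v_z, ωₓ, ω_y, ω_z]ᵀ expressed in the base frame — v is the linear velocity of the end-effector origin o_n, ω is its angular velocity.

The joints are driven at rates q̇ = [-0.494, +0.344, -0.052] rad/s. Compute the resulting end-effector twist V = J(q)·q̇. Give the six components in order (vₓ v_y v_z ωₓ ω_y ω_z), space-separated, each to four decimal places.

o_n = [0.3454, 0.6918, 0.8329]
J₁: ẑ×o_n = [-0.6918, 0.3454, 0.0000], ω = ẑ
J2: z=[0.0000, 0.0000, 1.0000] o=[0.1095, 0.6914, 0.4700] → [-0.0004, 0.2359, 0.0000, 0.0000, 0.0000, 1.0000]
J3: z=[0.7193, 0.6947, 0.0000] o=[0.3804, 0.4108, 0.9800] → [-0.1022, 0.1058, 0.2264, 0.7193, 0.6947, 0.0000]
V = J·q̇ = [0.3469, -0.0950, -0.0118, -0.0374, -0.0361, -0.1500]

0.3469 -0.0950 -0.0118 -0.0374 -0.0361 -0.1500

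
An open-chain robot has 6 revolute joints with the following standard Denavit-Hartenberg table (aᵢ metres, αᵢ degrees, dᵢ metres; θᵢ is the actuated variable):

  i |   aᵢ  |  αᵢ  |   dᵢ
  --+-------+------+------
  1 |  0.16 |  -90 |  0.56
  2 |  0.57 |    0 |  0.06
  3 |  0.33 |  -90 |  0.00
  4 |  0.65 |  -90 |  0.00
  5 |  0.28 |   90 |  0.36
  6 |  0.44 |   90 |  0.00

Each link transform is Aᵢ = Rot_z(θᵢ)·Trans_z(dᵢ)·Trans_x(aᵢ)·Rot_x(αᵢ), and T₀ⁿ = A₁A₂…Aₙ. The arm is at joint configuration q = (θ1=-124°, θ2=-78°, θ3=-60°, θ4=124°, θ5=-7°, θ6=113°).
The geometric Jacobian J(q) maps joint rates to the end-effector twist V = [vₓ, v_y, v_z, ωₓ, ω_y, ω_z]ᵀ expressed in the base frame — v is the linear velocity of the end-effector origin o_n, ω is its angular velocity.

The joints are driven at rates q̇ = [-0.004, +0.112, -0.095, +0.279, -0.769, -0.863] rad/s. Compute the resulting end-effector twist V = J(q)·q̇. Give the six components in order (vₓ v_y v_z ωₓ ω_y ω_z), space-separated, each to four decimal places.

-0.1502 -0.3936 -0.1753 0.0419 0.9567 -0.0460

o_n = [-0.5791, -0.6082, 0.6404]
J₁: ẑ×o_n = [0.6082, -0.5791, 0.0000], ω = ẑ
J2: z=[0.8290, -0.5592, 0.0000] o=[-0.0895, -0.1326, 0.5600] → [-0.0450, -0.0667, -0.6681, 0.8290, -0.5592, 0.0000]
J3: z=[0.8290, -0.5592, 0.0000] o=[-0.1060, -0.2644, 1.1175] → [0.2668, 0.3956, -0.5496, 0.8290, -0.5592, 0.0000]
J4: z=[-0.3742, -0.5547, 0.7431] o=[0.0311, -0.0611, 1.3384] → [0.7938, -0.7147, -0.1338, -0.3742, -0.5547, 0.7431]
J5: z=[0.1191, -0.8235, -0.5547] o=[-0.5667, 0.0163, 1.0951] → [0.0280, 0.0611, -0.0846, 0.1191, -0.8235, -0.5547]
J6: z=[-0.2593, -0.5651, 0.7832] o=[-0.7921, -0.2660, 0.8168] → [0.3677, 0.1211, 0.2091, -0.2593, -0.5651, 0.7832]
V = J·q̇ = [-0.1502, -0.3936, -0.1753, 0.0419, 0.9567, -0.0460]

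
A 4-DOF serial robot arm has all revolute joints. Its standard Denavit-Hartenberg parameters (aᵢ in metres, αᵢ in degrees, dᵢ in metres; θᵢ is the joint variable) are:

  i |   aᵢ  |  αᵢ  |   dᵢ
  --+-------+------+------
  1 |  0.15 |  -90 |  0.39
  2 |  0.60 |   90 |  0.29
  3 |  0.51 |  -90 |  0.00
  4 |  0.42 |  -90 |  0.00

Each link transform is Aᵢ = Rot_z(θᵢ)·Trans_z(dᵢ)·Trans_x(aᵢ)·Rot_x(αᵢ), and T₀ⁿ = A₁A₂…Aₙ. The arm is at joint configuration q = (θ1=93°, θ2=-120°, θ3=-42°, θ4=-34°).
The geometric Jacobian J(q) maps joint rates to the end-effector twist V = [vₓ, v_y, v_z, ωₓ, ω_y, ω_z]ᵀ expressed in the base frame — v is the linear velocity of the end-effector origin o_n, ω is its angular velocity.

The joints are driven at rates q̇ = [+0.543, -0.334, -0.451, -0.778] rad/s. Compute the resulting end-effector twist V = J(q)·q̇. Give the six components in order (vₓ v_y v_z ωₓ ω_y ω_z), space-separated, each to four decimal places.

0.5402 -0.1736 -0.7520 0.8769 0.6977 0.3177

o_n = [0.3190, -0.6565, 1.3445]
J₁: ẑ×o_n = [0.6565, 0.3190, -0.0000], ω = ẑ
J2: z=[-0.9986, -0.0523, 0.0000] o=[-0.0079, 0.1498, 0.3900] → [-0.0500, 0.9532, 0.8223, -0.9986, -0.0523, 0.0000]
J3: z=[0.0453, -0.8648, -0.5000] o=[-0.2818, -0.1650, 0.9096] → [-0.6219, -0.3201, 0.4973, 0.0453, -0.8648, -0.5000]
J4: z=[-0.7246, -0.3730, 0.5795] o=[0.0690, -0.3364, 1.2378] → [0.1457, 0.2222, 0.3253, -0.7246, -0.3730, 0.5795]
V = J·q̇ = [0.5402, -0.1736, -0.7520, 0.8769, 0.6977, 0.3177]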